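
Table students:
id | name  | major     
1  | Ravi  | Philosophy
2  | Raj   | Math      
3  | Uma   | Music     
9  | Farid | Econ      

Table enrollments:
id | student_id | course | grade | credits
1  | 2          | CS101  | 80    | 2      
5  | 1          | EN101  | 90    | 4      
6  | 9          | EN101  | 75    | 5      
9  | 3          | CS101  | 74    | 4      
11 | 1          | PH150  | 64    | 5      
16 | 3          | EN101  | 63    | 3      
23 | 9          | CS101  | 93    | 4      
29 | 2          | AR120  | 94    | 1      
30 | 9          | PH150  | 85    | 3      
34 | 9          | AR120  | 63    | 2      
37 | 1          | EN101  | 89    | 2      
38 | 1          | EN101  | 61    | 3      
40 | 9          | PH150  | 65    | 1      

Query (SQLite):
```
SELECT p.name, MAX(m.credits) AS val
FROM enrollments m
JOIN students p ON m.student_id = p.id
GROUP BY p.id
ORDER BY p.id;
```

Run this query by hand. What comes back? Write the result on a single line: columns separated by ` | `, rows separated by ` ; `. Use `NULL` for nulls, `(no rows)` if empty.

Ravi | 5 ; Raj | 2 ; Uma | 4 ; Farid | 5

Join each enrollments row to its students via student_id.
Group joined rows by students.id; compute MAX(m.credits) per group.
  1: ids {5, 11, 37, 38} → MAX(m.credits)=5
  2: ids {1, 29} → MAX(m.credits)=2
  3: ids {9, 16} → MAX(m.credits)=4
  9: ids {6, 23, 30, 34, 40} → MAX(m.credits)=5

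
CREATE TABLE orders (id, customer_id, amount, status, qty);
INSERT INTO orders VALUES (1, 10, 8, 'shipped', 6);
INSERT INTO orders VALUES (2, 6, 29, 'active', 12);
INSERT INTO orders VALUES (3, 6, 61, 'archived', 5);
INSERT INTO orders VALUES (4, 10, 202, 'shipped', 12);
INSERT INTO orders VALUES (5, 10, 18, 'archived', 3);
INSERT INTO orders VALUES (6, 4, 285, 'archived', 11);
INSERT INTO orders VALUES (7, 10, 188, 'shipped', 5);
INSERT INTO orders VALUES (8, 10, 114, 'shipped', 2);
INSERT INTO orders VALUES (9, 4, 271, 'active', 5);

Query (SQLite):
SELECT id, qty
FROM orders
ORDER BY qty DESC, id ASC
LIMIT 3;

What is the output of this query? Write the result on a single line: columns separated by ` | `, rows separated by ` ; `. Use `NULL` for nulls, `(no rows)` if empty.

2 | 12 ; 4 | 12 ; 6 | 11

Sort by qty desc, tiebreak id asc: (12, id=2), (12, id=4), (11, id=6), (6, id=1), (5, id=3), (5, id=7) …. Take first 3.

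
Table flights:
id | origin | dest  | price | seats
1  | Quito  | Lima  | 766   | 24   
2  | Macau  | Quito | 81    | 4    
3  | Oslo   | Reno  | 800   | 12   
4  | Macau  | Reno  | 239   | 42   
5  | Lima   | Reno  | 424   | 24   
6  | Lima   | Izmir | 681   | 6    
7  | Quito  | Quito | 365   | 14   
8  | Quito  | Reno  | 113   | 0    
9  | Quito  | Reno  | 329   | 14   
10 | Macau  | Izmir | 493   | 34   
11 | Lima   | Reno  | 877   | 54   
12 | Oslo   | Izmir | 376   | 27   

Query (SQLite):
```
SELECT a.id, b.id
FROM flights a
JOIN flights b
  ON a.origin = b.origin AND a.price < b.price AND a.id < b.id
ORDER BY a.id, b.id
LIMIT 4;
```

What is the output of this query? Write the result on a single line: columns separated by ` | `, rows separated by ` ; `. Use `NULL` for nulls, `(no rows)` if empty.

2 | 4 ; 2 | 10 ; 4 | 10 ; 5 | 6

Pairs (a,b) with same origin, a.price < b.price, a.id < b.id.
origin groups: Lima:{5,6,11} Macau:{2,4,10} Oslo:{3,12} Quito:{1,7,8,9}
Ordered by (a.id, b.id); first 4.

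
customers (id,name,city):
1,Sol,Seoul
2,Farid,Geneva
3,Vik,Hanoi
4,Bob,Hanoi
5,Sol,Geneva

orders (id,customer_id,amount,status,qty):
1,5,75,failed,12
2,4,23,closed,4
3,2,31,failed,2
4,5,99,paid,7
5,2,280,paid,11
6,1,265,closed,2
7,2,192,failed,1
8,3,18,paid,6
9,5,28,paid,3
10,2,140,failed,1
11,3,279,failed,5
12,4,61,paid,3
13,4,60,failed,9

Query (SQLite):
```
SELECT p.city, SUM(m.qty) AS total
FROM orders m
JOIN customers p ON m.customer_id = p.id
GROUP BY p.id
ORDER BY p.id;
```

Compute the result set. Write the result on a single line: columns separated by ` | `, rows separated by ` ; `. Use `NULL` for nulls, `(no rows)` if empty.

Seoul | 2 ; Geneva | 15 ; Hanoi | 11 ; Hanoi | 16 ; Geneva | 22

Join each orders row to its customers via customer_id.
Group joined rows by customers.id; compute SUM(m.qty) per group.
  1: ids {6} → SUM(m.qty)=2
  2: ids {3, 5, 7, 10} → SUM(m.qty)=15
  3: ids {8, 11} → SUM(m.qty)=11
  4: ids {2, 12, 13} → SUM(m.qty)=16
  5: ids {1, 4, 9} → SUM(m.qty)=22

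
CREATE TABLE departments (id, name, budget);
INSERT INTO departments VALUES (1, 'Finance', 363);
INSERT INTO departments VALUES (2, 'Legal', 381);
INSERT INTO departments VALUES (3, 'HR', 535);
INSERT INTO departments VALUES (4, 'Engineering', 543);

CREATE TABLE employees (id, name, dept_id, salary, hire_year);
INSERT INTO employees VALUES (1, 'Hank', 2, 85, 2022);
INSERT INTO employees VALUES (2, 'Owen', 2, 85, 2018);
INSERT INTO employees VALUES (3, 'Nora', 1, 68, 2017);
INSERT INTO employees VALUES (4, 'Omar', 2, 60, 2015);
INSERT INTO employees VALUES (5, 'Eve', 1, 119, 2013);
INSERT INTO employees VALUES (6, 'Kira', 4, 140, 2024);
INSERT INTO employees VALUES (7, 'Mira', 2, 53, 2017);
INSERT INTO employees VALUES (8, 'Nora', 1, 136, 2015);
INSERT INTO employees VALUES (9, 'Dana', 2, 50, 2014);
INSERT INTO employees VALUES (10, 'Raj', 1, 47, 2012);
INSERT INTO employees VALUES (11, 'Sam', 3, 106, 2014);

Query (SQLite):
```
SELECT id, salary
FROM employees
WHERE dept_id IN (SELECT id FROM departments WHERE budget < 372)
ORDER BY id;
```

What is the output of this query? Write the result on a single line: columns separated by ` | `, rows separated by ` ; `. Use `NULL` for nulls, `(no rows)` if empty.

Inner query: departments.id where budget < 372.
Outer: keep employees rows whose dept_id is in that set.
Inner query → {1}

3 | 68 ; 5 | 119 ; 8 | 136 ; 10 | 47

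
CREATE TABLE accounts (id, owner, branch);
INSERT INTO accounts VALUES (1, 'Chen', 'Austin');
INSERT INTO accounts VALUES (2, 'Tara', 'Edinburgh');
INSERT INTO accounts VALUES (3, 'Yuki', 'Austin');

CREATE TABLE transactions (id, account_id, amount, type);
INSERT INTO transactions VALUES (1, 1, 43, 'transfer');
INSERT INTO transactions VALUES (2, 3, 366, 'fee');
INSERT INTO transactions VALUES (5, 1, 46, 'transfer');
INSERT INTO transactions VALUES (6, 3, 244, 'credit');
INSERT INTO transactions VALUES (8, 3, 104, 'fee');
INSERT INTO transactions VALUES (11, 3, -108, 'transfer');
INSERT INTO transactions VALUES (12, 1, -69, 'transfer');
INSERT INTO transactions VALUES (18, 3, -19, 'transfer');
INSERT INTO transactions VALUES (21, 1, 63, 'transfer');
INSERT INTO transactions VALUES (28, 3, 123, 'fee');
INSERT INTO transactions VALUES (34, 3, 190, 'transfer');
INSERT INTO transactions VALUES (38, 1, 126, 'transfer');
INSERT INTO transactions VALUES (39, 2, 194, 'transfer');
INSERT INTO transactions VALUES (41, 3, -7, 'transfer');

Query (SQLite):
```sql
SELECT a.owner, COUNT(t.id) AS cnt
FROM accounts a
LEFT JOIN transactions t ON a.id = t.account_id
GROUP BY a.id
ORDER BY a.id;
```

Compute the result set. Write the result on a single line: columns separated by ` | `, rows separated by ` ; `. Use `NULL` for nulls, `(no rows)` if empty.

Chen | 5 ; Tara | 1 ; Yuki | 8

LEFT JOIN keeps every accounts row; unmatched ones get NULL for transactions columns.
Group by accounts.id and compute COUNT(t.id). COUNT(col) of an all-NULL group is 0.
  1: ids {1, 5, 12, 21, 38} → COUNT(t.id)=5
  2: ids {39} → COUNT(t.id)=1
  3: ids {2, 6, 8, 11, 18, 28, 34, 41} → COUNT(t.id)=8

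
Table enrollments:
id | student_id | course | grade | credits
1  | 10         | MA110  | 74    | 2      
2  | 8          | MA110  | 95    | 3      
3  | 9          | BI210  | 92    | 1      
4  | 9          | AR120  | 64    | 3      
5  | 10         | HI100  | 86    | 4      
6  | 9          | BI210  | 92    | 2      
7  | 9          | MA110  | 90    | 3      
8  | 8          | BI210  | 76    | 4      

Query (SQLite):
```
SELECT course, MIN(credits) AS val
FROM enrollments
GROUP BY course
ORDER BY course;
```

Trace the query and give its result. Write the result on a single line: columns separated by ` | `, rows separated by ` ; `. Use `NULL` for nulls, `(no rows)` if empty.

Partition enrollments by course; compute MIN(credits) within each group.
  AR120: ids {4} → MIN(credits)=3
  BI210: ids {3, 6, 8} → MIN(credits)=1
  HI100: ids {5} → MIN(credits)=4
  MA110: ids {1, 2, 7} → MIN(credits)=2

AR120 | 3 ; BI210 | 1 ; HI100 | 4 ; MA110 | 2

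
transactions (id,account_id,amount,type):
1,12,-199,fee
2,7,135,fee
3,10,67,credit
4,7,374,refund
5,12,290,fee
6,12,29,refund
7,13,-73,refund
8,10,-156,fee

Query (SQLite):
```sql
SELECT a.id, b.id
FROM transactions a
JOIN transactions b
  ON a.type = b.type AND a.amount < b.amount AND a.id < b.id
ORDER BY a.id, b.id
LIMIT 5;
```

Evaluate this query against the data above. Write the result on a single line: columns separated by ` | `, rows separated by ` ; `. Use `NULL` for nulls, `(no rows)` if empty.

Pairs (a,b) with same type, a.amount < b.amount, a.id < b.id.
type groups: credit:{3} fee:{1,2,5,8} refund:{4,6,7}
Ordered by (a.id, b.id); first 5.

1 | 2 ; 1 | 5 ; 1 | 8 ; 2 | 5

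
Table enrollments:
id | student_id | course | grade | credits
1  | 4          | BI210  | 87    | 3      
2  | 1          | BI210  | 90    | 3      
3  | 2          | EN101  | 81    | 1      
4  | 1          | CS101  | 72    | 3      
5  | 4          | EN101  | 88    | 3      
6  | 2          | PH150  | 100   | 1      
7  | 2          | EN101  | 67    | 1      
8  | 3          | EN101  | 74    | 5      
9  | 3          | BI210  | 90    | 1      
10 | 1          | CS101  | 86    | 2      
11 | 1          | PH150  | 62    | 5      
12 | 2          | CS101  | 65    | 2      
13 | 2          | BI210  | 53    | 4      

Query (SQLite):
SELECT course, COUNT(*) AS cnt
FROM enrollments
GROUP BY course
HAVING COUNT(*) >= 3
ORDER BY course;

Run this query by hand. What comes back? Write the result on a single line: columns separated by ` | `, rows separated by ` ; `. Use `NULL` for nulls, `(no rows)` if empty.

Partition enrollments by course; compute COUNT(*) within each group.
HAVING: keep groups with count ≥ 3.
  BI210: ids {1, 2, 9, 13} → COUNT(*)=4
  CS101: ids {4, 10, 12} → COUNT(*)=3
  EN101: ids {3, 5, 7, 8} → COUNT(*)=4
  PH150: ids {6, 11} → COUNT(*)=2

BI210 | 4 ; CS101 | 3 ; EN101 | 4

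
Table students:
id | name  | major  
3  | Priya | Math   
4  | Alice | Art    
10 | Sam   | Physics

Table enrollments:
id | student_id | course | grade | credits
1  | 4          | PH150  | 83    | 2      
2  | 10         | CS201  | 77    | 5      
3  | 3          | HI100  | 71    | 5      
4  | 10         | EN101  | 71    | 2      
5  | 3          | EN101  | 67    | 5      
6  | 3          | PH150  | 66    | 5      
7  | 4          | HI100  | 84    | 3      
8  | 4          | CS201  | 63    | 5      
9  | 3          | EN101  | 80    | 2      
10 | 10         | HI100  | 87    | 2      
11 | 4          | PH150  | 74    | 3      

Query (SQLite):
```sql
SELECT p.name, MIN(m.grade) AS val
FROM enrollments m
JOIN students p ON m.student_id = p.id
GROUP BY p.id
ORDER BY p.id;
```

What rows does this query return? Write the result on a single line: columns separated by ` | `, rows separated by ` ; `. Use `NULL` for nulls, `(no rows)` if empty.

Join each enrollments row to its students via student_id.
Group joined rows by students.id; compute MIN(m.grade) per group.
  3: ids {3, 5, 6, 9} → MIN(m.grade)=66
  4: ids {1, 7, 8, 11} → MIN(m.grade)=63
  10: ids {2, 4, 10} → MIN(m.grade)=71

Priya | 66 ; Alice | 63 ; Sam | 71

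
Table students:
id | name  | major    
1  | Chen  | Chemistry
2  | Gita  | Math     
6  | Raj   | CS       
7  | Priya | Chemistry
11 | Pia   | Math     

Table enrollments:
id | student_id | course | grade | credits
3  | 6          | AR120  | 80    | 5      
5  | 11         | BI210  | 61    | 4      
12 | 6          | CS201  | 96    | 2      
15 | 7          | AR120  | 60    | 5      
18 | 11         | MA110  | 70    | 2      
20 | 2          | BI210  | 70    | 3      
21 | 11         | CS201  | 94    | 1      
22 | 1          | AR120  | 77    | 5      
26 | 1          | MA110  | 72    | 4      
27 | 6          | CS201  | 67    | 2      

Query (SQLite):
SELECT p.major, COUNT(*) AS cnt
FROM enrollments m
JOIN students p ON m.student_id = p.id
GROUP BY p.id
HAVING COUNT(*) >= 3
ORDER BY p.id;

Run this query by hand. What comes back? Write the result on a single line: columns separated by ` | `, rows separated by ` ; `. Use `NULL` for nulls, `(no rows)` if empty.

Join each enrollments row to its students via student_id.
Group joined rows by students.id; compute COUNT(*) per group.
HAVING: keep groups with count ≥ 3.
  1: ids {22, 26} → COUNT(*)=2
  2: ids {20} → COUNT(*)=1
  6: ids {3, 12, 27} → COUNT(*)=3
  7: ids {15} → COUNT(*)=1
  11: ids {5, 18, 21} → COUNT(*)=3

CS | 3 ; Math | 3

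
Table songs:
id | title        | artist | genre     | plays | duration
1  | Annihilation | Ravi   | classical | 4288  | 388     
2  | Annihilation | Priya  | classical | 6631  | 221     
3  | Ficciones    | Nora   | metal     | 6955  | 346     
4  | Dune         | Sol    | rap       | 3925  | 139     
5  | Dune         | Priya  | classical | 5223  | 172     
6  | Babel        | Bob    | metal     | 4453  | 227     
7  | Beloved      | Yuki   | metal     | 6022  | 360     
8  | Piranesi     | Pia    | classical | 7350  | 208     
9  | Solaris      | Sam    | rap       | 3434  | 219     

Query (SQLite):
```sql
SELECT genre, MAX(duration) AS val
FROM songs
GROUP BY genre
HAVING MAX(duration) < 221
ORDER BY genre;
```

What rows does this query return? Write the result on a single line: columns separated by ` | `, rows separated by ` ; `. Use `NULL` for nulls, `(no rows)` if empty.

rap | 219

Partition songs by genre; compute MAX(duration) within each group.
HAVING: keep groups where MAX(duration) < 221.
  classical: ids {1, 2, 5, 8} → MAX(duration)=388
  metal: ids {3, 6, 7} → MAX(duration)=360
  rap: ids {4, 9} → MAX(duration)=219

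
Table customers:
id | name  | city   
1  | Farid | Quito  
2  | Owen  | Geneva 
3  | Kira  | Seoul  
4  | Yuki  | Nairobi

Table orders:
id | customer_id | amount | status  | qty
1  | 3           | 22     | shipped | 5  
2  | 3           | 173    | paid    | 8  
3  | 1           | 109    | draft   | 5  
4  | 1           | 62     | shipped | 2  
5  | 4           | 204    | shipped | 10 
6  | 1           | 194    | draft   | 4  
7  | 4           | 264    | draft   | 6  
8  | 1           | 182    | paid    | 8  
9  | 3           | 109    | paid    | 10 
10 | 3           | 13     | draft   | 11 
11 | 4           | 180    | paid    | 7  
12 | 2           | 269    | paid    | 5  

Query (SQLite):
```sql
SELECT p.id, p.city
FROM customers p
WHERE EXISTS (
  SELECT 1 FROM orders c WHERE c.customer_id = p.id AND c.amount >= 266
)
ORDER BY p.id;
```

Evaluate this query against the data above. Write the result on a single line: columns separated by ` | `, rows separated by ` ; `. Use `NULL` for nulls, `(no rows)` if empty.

2 | Geneva

For each customers row, check whether any orders with matching customer_id has amount >= 266.
Keep rows where that is true.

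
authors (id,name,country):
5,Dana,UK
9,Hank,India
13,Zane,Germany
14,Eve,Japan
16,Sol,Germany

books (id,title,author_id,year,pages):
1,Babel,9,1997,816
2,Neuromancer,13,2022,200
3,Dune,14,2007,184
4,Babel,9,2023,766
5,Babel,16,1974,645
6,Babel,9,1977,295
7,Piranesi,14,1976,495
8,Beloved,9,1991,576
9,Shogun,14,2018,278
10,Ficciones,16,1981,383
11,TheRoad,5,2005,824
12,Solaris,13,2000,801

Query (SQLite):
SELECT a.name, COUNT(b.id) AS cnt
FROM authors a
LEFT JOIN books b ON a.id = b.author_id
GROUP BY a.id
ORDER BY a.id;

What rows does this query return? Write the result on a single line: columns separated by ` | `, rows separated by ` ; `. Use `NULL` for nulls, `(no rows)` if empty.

Dana | 1 ; Hank | 4 ; Zane | 2 ; Eve | 3 ; Sol | 2

LEFT JOIN keeps every authors row; unmatched ones get NULL for books columns.
Group by authors.id and compute COUNT(b.id). COUNT(col) of an all-NULL group is 0.
  5: ids {11} → COUNT(b.id)=1
  9: ids {1, 4, 6, 8} → COUNT(b.id)=4
  13: ids {2, 12} → COUNT(b.id)=2
  14: ids {3, 7, 9} → COUNT(b.id)=3
  16: ids {5, 10} → COUNT(b.id)=2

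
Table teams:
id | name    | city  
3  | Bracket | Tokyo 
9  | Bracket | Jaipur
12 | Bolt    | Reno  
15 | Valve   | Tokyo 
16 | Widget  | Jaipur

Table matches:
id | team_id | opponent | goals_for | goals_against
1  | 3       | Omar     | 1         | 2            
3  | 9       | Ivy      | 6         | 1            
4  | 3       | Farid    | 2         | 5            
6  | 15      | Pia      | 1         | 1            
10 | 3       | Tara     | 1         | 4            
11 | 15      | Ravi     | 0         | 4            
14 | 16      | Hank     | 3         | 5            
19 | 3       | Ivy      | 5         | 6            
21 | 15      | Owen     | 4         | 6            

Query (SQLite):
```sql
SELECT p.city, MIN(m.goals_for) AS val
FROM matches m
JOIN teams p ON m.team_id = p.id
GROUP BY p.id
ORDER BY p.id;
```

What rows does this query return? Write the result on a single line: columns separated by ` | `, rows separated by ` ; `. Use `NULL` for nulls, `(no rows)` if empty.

Tokyo | 1 ; Jaipur | 6 ; Tokyo | 0 ; Jaipur | 3

Join each matches row to its teams via team_id.
Group joined rows by teams.id; compute MIN(m.goals_for) per group.
  3: ids {1, 4, 10, 19} → MIN(m.goals_for)=1
  9: ids {3} → MIN(m.goals_for)=6
  15: ids {6, 11, 21} → MIN(m.goals_for)=0
  16: ids {14} → MIN(m.goals_for)=3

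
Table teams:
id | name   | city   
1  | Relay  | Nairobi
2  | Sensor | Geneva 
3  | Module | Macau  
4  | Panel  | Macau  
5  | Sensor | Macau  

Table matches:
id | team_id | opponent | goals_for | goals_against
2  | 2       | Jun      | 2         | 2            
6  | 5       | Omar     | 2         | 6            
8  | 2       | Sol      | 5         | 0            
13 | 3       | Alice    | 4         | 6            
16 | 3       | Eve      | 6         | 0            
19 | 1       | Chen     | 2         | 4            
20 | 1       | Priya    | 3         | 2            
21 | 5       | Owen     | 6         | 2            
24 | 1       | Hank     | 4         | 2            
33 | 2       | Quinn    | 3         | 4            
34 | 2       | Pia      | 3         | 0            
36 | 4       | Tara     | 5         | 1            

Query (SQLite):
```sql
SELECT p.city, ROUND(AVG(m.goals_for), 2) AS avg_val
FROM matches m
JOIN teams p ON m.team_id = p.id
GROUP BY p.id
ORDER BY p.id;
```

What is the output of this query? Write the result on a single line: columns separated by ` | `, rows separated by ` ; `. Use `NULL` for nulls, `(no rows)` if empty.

Join each matches row to its teams via team_id.
Group joined rows by teams.id; compute ROUND(AVG(m.goals_for), 2) per group.
  1: ids {19, 20, 24} → ROUND(AVG(m.goals_for), 2)=3
  2: ids {2, 8, 33, 34} → ROUND(AVG(m.goals_for), 2)=3.25
  3: ids {13, 16} → ROUND(AVG(m.goals_for), 2)=5
  4: ids {36} → ROUND(AVG(m.goals_for), 2)=5
  5: ids {6, 21} → ROUND(AVG(m.goals_for), 2)=4

Nairobi | 3 ; Geneva | 3.25 ; Macau | 5 ; Macau | 5 ; Macau | 4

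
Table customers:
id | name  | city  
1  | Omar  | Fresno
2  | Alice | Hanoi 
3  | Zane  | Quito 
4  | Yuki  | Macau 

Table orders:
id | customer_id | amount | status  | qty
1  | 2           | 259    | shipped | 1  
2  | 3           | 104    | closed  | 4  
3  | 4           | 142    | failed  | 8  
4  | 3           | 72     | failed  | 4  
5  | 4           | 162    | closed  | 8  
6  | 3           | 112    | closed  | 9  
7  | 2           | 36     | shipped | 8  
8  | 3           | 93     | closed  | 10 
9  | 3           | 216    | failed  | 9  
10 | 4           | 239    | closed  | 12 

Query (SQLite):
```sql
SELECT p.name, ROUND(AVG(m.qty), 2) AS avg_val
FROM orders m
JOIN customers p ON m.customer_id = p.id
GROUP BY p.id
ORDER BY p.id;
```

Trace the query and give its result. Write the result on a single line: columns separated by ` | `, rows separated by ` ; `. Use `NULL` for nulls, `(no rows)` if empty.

Alice | 4.5 ; Zane | 7.2 ; Yuki | 9.33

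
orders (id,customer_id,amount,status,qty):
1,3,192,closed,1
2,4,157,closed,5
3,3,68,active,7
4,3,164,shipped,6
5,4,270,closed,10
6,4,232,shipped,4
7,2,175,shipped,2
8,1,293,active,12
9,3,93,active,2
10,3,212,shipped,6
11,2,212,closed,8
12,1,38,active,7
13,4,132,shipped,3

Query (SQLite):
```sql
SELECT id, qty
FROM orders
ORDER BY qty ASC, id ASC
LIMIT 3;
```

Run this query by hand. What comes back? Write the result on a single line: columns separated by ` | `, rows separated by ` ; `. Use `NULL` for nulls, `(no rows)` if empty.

Sort by qty asc, tiebreak id asc: (1, id=1), (2, id=7), (2, id=9), (3, id=13), (4, id=6), (5, id=2) …. Take first 3.

1 | 1 ; 7 | 2 ; 9 | 2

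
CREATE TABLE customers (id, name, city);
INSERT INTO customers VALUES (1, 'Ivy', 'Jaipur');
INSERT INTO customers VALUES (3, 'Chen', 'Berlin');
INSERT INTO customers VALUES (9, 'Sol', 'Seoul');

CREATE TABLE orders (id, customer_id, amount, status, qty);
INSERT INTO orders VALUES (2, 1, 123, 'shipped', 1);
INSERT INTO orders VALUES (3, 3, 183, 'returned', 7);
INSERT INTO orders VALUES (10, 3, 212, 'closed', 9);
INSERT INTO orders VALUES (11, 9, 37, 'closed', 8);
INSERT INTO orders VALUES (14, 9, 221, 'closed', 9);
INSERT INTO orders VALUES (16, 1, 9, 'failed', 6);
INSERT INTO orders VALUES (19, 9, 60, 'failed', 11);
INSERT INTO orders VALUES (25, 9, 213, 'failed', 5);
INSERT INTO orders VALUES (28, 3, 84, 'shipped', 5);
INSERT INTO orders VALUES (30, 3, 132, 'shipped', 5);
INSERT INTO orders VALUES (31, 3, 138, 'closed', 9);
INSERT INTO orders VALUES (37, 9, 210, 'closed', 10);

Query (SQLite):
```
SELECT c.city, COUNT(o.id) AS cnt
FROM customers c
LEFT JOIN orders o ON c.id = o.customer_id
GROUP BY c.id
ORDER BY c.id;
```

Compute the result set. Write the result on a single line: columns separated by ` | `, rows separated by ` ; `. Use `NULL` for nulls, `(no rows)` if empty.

LEFT JOIN keeps every customers row; unmatched ones get NULL for orders columns.
Group by customers.id and compute COUNT(o.id). COUNT(col) of an all-NULL group is 0.
  1: ids {2, 16} → COUNT(o.id)=2
  3: ids {3, 10, 28, 30, 31} → COUNT(o.id)=5
  9: ids {11, 14, 19, 25, 37} → COUNT(o.id)=5

Jaipur | 2 ; Berlin | 5 ; Seoul | 5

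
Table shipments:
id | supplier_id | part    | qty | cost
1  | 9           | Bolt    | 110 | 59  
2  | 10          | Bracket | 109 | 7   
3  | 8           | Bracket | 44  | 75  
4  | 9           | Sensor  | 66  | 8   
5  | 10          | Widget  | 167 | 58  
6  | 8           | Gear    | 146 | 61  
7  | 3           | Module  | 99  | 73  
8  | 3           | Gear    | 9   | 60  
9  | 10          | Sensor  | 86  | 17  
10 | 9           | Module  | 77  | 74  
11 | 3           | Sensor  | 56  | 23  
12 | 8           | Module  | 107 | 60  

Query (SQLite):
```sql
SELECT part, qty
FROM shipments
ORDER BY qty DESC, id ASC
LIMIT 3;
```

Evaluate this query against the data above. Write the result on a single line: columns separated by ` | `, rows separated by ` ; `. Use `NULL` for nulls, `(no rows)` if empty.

Widget | 167 ; Gear | 146 ; Bolt | 110

Sort by qty desc, tiebreak id asc: (167, id=5), (146, id=6), (110, id=1), (109, id=2), (107, id=12), (99, id=7) …. Take first 3.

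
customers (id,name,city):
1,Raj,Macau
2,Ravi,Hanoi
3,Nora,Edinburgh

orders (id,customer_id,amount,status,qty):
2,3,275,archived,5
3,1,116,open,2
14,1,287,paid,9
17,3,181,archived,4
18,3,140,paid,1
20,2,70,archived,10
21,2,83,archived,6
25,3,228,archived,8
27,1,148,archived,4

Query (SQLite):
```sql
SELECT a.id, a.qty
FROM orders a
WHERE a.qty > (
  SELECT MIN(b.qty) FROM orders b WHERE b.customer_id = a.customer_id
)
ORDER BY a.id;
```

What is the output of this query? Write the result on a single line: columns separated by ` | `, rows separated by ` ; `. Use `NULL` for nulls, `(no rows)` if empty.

2 | 5 ; 14 | 9 ; 17 | 4 ; 20 | 10 ; 25 | 8 ; 27 | 4

For each orders row a, compute MIN(qty) over rows sharing a.customer_id.
Keep row a if a.qty > that per-group MIN.
  customer_id=1: MIN(qty) = 2
  customer_id=2: MIN(qty) = 6
  customer_id=3: MIN(qty) = 1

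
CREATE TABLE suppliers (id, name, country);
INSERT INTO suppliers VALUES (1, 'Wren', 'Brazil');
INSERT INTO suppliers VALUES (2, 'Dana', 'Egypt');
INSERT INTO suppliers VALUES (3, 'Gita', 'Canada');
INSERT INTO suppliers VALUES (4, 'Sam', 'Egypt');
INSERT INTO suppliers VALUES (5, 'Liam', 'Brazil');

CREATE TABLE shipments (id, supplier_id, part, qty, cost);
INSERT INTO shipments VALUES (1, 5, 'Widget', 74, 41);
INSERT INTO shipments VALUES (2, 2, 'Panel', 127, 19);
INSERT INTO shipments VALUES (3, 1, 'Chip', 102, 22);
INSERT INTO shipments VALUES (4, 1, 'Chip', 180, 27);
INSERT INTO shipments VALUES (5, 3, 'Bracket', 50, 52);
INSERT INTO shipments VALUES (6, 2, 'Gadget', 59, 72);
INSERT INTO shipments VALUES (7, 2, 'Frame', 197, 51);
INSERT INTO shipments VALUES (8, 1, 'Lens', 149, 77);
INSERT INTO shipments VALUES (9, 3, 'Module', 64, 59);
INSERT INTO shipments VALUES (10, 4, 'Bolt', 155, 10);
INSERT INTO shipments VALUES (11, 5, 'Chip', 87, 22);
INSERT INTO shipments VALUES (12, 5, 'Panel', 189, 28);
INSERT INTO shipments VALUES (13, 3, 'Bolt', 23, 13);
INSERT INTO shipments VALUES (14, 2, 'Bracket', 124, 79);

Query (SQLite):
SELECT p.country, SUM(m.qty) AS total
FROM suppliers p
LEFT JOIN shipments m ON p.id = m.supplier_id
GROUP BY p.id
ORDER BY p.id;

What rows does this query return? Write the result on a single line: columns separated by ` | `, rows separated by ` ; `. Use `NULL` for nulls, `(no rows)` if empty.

LEFT JOIN keeps every suppliers row; unmatched ones get NULL for shipments columns.
Group by suppliers.id and compute SUM(m.qty). SUM over an all-NULL group is NULL.
  1: ids {3, 4, 8} → SUM(m.qty)=431
  2: ids {2, 6, 7, 14} → SUM(m.qty)=507
  3: ids {5, 9, 13} → SUM(m.qty)=137
  4: ids {10} → SUM(m.qty)=155
  5: ids {1, 11, 12} → SUM(m.qty)=350

Brazil | 431 ; Egypt | 507 ; Canada | 137 ; Egypt | 155 ; Brazil | 350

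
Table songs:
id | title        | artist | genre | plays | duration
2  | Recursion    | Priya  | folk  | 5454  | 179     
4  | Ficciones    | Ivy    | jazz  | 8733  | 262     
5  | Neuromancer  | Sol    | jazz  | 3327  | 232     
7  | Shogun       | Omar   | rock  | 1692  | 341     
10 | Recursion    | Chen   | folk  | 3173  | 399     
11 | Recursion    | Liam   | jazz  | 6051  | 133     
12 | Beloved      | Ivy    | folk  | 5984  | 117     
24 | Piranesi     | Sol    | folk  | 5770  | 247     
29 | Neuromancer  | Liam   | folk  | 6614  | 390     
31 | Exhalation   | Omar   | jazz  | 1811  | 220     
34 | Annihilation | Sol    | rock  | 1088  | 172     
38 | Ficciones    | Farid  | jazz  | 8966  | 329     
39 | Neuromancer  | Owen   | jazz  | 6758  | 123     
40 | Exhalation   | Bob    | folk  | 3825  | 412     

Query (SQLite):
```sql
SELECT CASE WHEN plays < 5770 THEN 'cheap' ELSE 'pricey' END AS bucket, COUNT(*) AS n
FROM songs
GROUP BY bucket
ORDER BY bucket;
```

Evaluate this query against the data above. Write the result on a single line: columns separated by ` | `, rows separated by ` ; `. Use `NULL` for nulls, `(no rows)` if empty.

Bucket rows by plays < 5770 → 'cheap' else 'pricey'; count each bucket.

cheap | 7 ; pricey | 7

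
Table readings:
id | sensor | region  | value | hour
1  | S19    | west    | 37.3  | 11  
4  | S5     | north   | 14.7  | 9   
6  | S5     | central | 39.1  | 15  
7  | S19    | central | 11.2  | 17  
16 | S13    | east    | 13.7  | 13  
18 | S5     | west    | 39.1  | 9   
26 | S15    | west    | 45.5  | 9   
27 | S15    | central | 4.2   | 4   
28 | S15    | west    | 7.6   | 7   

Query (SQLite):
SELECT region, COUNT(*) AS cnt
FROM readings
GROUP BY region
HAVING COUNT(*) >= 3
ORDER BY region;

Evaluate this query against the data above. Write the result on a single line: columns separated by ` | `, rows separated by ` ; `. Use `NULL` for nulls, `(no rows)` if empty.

central | 3 ; west | 4

Partition readings by region; compute COUNT(*) within each group.
HAVING: keep groups with count ≥ 3.
  central: ids {6, 7, 27} → COUNT(*)=3
  east: ids {16} → COUNT(*)=1
  north: ids {4} → COUNT(*)=1
  west: ids {1, 18, 26, 28} → COUNT(*)=4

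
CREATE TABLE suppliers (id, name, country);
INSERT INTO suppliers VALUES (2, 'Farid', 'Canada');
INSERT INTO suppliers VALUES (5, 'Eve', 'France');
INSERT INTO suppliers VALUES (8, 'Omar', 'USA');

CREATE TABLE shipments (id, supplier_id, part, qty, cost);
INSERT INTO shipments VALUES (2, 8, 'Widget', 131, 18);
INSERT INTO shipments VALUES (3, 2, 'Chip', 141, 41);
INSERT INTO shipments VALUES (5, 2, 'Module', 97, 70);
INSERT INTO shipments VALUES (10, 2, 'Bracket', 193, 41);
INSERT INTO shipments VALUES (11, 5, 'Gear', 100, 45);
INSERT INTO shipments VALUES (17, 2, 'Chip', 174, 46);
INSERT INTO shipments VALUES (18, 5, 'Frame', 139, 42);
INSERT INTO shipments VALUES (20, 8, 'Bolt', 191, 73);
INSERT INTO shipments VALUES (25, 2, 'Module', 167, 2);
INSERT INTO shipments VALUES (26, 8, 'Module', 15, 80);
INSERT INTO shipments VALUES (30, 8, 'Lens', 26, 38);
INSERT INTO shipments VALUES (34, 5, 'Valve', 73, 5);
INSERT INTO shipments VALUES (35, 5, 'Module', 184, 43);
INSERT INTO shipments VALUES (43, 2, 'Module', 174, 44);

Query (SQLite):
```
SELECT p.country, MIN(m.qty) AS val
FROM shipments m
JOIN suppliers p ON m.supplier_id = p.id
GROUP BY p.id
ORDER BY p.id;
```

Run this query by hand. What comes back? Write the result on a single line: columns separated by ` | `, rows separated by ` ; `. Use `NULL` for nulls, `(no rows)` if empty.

Join each shipments row to its suppliers via supplier_id.
Group joined rows by suppliers.id; compute MIN(m.qty) per group.
  2: ids {3, 5, 10, 17, 25, 43} → MIN(m.qty)=97
  5: ids {11, 18, 34, 35} → MIN(m.qty)=73
  8: ids {2, 20, 26, 30} → MIN(m.qty)=15

Canada | 97 ; France | 73 ; USA | 15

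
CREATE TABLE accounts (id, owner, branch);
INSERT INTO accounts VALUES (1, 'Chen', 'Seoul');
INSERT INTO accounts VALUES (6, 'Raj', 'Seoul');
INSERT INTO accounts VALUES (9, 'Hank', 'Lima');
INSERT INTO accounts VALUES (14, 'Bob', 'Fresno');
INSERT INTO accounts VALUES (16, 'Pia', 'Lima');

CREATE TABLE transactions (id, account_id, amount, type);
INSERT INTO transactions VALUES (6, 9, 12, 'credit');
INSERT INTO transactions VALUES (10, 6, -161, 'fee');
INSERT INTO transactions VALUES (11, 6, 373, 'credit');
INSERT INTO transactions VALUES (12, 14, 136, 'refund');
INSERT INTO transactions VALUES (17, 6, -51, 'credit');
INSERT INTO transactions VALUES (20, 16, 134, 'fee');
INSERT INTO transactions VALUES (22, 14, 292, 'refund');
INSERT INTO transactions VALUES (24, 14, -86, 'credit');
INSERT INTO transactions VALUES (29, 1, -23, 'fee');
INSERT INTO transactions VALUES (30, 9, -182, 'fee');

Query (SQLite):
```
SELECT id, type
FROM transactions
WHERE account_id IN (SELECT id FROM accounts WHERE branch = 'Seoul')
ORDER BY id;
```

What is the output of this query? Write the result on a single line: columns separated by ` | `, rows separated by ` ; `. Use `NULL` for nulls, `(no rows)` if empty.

Inner query: accounts.id where branch = 'Seoul'.
Outer: keep transactions rows whose account_id is in that set.
Inner query → {1, 6}

10 | fee ; 11 | credit ; 17 | credit ; 29 | fee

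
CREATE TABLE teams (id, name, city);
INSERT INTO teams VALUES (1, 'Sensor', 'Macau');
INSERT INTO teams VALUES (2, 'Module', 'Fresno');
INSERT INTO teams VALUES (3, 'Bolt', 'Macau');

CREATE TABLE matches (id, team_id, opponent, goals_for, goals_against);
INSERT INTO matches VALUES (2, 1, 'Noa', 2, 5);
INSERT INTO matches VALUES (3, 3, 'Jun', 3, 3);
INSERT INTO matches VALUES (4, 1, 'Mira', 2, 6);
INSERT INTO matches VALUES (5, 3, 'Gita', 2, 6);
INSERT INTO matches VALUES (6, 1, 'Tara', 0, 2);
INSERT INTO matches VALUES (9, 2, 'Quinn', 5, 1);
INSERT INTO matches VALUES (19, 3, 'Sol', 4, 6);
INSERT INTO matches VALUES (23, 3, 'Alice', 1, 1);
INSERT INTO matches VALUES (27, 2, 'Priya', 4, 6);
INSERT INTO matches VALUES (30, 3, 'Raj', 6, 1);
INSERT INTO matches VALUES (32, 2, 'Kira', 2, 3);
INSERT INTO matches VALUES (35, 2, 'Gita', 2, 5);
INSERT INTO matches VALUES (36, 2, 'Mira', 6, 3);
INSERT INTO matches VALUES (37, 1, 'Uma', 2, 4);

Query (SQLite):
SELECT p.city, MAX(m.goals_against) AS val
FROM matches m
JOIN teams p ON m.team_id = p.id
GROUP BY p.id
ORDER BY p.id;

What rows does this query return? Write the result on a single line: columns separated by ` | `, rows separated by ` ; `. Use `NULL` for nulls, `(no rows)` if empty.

Join each matches row to its teams via team_id.
Group joined rows by teams.id; compute MAX(m.goals_against) per group.
  1: ids {2, 4, 6, 37} → MAX(m.goals_against)=6
  2: ids {9, 27, 32, 35, 36} → MAX(m.goals_against)=6
  3: ids {3, 5, 19, 23, 30} → MAX(m.goals_against)=6

Macau | 6 ; Fresno | 6 ; Macau | 6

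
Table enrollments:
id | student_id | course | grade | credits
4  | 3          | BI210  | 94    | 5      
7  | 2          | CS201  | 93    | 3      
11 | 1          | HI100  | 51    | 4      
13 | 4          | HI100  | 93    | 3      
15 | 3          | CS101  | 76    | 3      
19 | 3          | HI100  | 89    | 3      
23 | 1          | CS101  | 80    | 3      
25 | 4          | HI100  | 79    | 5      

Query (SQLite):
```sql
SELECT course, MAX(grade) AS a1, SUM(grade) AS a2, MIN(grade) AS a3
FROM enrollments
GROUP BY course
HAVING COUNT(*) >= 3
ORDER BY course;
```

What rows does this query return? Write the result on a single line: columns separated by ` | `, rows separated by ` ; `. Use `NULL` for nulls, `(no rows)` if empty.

HI100 | 93 | 312 | 51

Group enrollments by course.
Per group compute: MAX(grade), SUM(grade), MIN(grade).
HAVING: drop groups with fewer than 3 rows.
  BI210: ids {4} → MAX(grade)=94, SUM(grade)=94, MIN(grade)=94
  CS101: ids {15, 23} → MAX(grade)=80, SUM(grade)=156, MIN(grade)=76
  CS201: ids {7} → MAX(grade)=93, SUM(grade)=93, MIN(grade)=93
  HI100: ids {11, 13, 19, 25} → MAX(grade)=93, SUM(grade)=312, MIN(grade)=51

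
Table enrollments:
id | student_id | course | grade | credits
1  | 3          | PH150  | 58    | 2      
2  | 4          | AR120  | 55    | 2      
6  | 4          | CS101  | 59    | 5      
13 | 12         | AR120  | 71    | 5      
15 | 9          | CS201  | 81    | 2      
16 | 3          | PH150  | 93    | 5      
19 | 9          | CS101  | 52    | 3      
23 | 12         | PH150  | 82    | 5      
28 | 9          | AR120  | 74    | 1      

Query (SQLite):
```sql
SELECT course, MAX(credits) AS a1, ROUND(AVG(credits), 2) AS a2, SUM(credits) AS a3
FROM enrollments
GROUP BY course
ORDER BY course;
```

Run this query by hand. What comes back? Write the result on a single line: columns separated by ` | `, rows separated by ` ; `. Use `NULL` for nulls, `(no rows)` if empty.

AR120 | 5 | 2.67 | 8 ; CS101 | 5 | 4 | 8 ; CS201 | 2 | 2 | 2 ; PH150 | 5 | 4 | 12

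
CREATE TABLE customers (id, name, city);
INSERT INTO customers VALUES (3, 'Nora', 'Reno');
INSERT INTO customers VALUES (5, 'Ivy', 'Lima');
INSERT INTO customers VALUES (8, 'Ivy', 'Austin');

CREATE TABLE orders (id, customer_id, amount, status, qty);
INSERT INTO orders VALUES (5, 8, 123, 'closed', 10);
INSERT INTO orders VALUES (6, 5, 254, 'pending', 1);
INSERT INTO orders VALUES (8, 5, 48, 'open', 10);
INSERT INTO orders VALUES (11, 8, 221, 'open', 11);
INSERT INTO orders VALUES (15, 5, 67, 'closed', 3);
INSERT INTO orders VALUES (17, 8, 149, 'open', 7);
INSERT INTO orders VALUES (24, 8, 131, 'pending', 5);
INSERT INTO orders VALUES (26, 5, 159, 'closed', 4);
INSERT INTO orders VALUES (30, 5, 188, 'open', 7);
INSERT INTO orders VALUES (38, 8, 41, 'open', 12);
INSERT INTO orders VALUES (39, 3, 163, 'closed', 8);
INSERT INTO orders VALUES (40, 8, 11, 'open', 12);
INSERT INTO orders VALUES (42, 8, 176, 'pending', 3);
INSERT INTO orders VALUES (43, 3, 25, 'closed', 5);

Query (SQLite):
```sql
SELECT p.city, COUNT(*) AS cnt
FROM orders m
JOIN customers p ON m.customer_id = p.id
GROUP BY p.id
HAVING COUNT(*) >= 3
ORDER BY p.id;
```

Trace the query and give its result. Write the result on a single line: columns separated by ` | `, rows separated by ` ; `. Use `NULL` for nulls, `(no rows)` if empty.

Lima | 5 ; Austin | 7

Join each orders row to its customers via customer_id.
Group joined rows by customers.id; compute COUNT(*) per group.
HAVING: keep groups with count ≥ 3.
  3: ids {39, 43} → COUNT(*)=2
  5: ids {6, 8, 15, 26, 30} → COUNT(*)=5
  8: ids {5, 11, 17, 24, 38, 40, 42} → COUNT(*)=7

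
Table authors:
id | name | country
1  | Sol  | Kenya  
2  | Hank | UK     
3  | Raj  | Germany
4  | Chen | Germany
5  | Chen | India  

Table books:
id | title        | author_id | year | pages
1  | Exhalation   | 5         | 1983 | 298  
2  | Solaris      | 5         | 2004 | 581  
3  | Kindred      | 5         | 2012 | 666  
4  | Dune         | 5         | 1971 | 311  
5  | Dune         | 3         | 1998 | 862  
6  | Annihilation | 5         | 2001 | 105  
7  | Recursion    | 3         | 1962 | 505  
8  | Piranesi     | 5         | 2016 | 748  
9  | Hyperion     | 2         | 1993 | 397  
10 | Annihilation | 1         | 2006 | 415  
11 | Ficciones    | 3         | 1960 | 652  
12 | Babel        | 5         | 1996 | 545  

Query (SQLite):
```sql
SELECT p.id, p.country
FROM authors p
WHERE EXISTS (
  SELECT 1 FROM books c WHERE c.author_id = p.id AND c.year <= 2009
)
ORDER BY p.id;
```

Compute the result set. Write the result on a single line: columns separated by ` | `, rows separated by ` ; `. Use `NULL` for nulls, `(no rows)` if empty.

For each authors row, check whether any books with matching author_id has year <= 2009.
Keep rows where that is true.

1 | Kenya ; 2 | UK ; 3 | Germany ; 5 | India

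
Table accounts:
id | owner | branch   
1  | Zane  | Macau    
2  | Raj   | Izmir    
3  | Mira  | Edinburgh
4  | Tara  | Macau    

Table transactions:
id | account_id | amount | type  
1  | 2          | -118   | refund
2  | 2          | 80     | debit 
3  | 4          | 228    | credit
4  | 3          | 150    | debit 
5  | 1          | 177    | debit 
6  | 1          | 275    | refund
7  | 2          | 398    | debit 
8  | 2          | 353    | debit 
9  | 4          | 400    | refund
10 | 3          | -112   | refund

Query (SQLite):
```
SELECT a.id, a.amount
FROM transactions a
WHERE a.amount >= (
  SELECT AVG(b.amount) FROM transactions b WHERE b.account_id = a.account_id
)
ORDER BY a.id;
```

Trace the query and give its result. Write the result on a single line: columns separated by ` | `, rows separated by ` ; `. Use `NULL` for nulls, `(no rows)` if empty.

For each transactions row a, compute AVG(amount) over rows sharing a.account_id.
Keep row a if a.amount >= that per-group AVG.
  account_id=1: AVG(amount) = 226.0
  account_id=2: AVG(amount) = 178.25
  account_id=3: AVG(amount) = 19.0
  account_id=4: AVG(amount) = 314.0

4 | 150 ; 6 | 275 ; 7 | 398 ; 8 | 353 ; 9 | 400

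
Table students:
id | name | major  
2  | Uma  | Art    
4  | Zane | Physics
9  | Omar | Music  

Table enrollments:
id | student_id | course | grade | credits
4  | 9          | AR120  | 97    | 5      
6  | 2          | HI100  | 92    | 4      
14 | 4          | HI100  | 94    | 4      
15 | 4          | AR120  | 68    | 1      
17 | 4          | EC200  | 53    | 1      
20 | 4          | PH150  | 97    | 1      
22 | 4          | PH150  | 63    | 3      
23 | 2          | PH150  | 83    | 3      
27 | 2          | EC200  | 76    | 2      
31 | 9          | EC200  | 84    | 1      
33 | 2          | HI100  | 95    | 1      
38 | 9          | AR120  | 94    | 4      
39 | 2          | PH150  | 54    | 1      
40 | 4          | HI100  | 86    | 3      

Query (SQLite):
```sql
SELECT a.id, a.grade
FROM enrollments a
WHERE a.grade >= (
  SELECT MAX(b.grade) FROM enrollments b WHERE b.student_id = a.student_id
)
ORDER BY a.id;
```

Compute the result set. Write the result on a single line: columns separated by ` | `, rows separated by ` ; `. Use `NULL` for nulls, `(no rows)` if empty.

4 | 97 ; 20 | 97 ; 33 | 95

For each enrollments row a, compute MAX(grade) over rows sharing a.student_id.
Keep row a if a.grade >= that per-group MAX.
  student_id=2: MAX(grade) = 95
  student_id=4: MAX(grade) = 97
  student_id=9: MAX(grade) = 97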